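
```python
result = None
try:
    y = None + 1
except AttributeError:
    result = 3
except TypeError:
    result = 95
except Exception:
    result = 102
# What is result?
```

Step-by-step execution trace:
1. `y = None + 1` raises TypeError.
2. `except AttributeError` does not match TypeError; skipped.
3. `except TypeError` matches → result = 95.
4. Remaining except clauses are skipped.
Result: 95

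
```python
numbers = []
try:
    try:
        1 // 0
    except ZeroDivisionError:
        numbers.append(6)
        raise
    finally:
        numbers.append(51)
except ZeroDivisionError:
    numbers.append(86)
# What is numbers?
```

Step-by-step execution trace:
1. Inner try: `1 // 0` raises ZeroDivisionError.
2. Inner `except ZeroDivisionError` matches → `numbers.append(6)` → numbers = [6].
3. bare `raise` re-raises ZeroDivisionError.
4. Inner `finally` runs during unwinding: `numbers.append(51)` → numbers = [6, 51].
5. Outer `except ZeroDivisionError` matches → `numbers.append(86)` → numbers = [6, 51, 86].
Result: [6, 51, 86]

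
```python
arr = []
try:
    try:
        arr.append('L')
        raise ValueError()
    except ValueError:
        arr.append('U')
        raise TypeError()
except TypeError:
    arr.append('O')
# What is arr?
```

Step-by-step execution trace:
1. Inner try: `arr.append('L')` → arr = ['L'].
2. `raise ValueError()` raises ValueError.
3. Inner `except ValueError` matches → `arr.append('U')` → arr = ['L', 'U'].
4. `raise TypeError()` raises TypeError; propagates to outer try.
5. Outer `except TypeError` matches → `arr.append('O')` → arr = ['L', 'U', 'O'].
Result: ['L', 'U', 'O']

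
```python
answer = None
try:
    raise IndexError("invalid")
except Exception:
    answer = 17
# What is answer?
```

Step-by-step execution trace:
1. `raise IndexError(...)` raises IndexError.
2. `except Exception` matches (IndexError is a subclass of Exception) → answer = 17.
Result: 17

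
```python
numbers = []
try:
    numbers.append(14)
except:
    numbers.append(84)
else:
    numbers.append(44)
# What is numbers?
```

Step-by-step execution trace:
1. try: `numbers.append(14)` → numbers = [14]. No exception raised.
2. `except` is skipped.
3. `else` runs (try completed without exception): `numbers.append(44)` → numbers = [14, 44].
Result: [14, 44]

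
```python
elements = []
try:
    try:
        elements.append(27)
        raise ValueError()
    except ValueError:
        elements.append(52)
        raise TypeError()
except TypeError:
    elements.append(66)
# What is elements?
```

Step-by-step execution trace:
1. Inner try: `elements.append(27)` → elements = [27].
2. `raise ValueError()` raises ValueError.
3. Inner `except ValueError` matches → `elements.append(52)` → elements = [27, 52].
4. `raise TypeError()` raises TypeError; propagates to outer try.
5. Outer `except TypeError` matches → `elements.append(66)` → elements = [27, 52, 66].
Result: [27, 52, 66]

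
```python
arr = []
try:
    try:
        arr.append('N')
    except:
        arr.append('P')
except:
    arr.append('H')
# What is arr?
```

Step-by-step execution trace:
1. Inner try: `arr.append('N')` → arr = ['N']. No exception raised.
2. Inner `except` is skipped.
3. Inner try completes normally; outer `except` is skipped.
Result: ['N']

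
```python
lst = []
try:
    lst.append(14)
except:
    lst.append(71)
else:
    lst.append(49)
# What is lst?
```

Step-by-step execution trace:
1. try: `lst.append(14)` → lst = [14]. No exception raised.
2. `except` is skipped.
3. `else` runs (try completed without exception): `lst.append(49)` → lst = [14, 49].
Result: [14, 49]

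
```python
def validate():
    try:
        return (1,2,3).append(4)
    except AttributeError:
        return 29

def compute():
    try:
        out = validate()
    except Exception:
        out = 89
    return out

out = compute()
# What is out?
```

Step-by-step execution trace:
1. `compute()` calls `validate()`.
2. In validate: `(1,2,3).append(4)` raises AttributeError; `except AttributeError` catches it → returns 29.
3. In compute: `out = validate()` → out = 29. No exception reaches compute.
4. `except Exception` is skipped; compute returns 29.
5. out = 29.
Result: 29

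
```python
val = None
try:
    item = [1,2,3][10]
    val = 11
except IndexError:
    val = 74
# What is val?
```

Step-by-step execution trace:
1. `item = [1,2,3][10]` raises IndexError.
2. `val = 11` is not reached.
3. `except IndexError` matches → val = 74.
Result: 74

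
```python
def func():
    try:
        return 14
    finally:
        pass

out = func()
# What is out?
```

Step-by-step execution trace:
1. `func()` enters try: `return 14` sets pending return value 14.
2. Before returning, `finally: pass` runs (no effect).
3. func() returns 14 → out = 14.
Result: 14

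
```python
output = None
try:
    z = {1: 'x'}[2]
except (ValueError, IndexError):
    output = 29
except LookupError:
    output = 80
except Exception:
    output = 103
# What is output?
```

Step-by-step execution trace:
1. `z = {1: 'x'}[2]` raises KeyError.
2. `except (ValueError, IndexError)` does not match KeyError; skipped.
3. `except LookupError` matches (KeyError is a subclass of LookupError) → output = 80.
4. `except Exception` is not reached.
Result: 80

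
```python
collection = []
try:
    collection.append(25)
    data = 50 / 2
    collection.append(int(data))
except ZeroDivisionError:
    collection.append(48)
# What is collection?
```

Step-by-step execution trace:
1. try: `collection.append(25)` → collection = [25].
2. `data = 50 / 2` → data = 25.0. No exception raised.
3. `collection.append(int(data))` → collection = [25, 25].
4. `except ZeroDivisionError` is skipped (no exception was raised).
Result: [25, 25]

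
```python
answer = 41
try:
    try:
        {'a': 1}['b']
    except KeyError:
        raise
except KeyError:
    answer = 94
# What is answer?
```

Step-by-step execution trace:
1. Inner try: `{'a': 1}['b']` raises KeyError.
2. Inner `except KeyError` matches; bare `raise` re-raises the same KeyError.
3. Outer `except KeyError` matches → answer = 94.
Result: 94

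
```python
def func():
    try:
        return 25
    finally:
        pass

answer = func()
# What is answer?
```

Step-by-step execution trace:
1. `func()` enters try: `return 25` sets pending return value 25.
2. Before returning, `finally: pass` runs (no effect).
3. func() returns 25 → answer = 25.
Result: 25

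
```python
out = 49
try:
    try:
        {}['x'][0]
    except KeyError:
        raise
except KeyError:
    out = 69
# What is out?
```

Step-by-step execution trace:
1. Inner try: `{}['x'][0]` raises KeyError.
2. Inner `except KeyError` matches; bare `raise` re-raises the same KeyError.
3. Outer `except KeyError` matches → out = 69.
Result: 69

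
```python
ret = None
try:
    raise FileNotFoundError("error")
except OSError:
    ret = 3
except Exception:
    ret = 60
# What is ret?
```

Step-by-step execution trace:
1. `raise FileNotFoundError(...)` raises FileNotFoundError.
2. `except OSError` matches (FileNotFoundError is a subclass of OSError) → ret = 3.
3. `except Exception` is not reached.
Result: 3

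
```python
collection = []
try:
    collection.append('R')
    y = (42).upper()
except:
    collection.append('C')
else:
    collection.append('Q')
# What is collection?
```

Step-by-step execution trace:
1. try: `collection.append('R')` → collection = ['R'].
2. `y = (42).upper()` raises AttributeError.
3. bare `except` matches → `collection.append('C')` → collection = ['R', 'C'].
4. `else` is skipped (an exception was raised).
Result: ['R', 'C']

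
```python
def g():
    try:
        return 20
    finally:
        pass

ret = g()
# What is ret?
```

Step-by-step execution trace:
1. `g()` enters try: `return 20` sets pending return value 20.
2. Before returning, `finally: pass` runs (no effect).
3. g() returns 20 → ret = 20.
Result: 20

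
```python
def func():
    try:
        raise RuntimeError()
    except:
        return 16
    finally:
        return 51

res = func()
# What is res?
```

Step-by-step execution trace:
1. `func()` enters try: `raise RuntimeError()` raises RuntimeError.
2. bare `except` matches → `return 16` sets pending return value 16.
3. Before returning, `finally: return 51` runs and overrides the pending return.
4. func() returns 51 → res = 51.
Result: 51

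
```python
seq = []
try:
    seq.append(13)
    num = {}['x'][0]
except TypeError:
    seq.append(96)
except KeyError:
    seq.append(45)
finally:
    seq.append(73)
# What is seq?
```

Step-by-step execution trace:
1. try: `seq.append(13)` → seq = [13].
2. `num = {}['x'][0]` raises KeyError.
3. `except TypeError` does not match KeyError; skipped.
4. `except KeyError` matches → `seq.append(45)` → seq = [13, 45].
5. finally always runs: `seq.append(73)` → seq = [13, 45, 73].
Result: [13, 45, 73]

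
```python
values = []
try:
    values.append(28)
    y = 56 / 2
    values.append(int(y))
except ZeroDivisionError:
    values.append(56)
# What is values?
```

Step-by-step execution trace:
1. try: `values.append(28)` → values = [28].
2. `y = 56 / 2` → y = 28.0. No exception raised.
3. `values.append(int(y))` → values = [28, 28].
4. `except ZeroDivisionError` is skipped (no exception was raised).
Result: [28, 28]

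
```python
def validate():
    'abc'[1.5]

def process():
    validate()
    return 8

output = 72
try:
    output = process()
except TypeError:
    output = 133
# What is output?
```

Step-by-step execution trace:
1. output starts at 72.
2. try: `process()` calls `validate()`.
3. `validate()` evaluates `'abc'[1.5]`, which raises TypeError; it propagates through process (uncaught).
4. `return 8` in process is not reached; the assignment to output does not complete.
5. `except TypeError` matches → output = 133.
Result: 133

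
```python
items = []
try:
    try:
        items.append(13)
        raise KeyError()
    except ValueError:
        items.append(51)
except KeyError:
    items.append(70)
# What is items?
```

Step-by-step execution trace:
1. Inner try: `items.append(13)` → items = [13].
2. `raise KeyError()` raises KeyError.
3. Inner `except ValueError` does not match KeyError; exception propagates to outer try.
4. Outer `except KeyError` matches → `items.append(70)` → items = [13, 70].
Result: [13, 70]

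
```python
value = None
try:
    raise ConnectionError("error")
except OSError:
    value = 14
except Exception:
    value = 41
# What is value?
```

Step-by-step execution trace:
1. `raise ConnectionError(...)` raises ConnectionError.
2. `except OSError` matches (ConnectionError is a subclass of OSError) → value = 14.
3. `except Exception` is not reached.
Result: 14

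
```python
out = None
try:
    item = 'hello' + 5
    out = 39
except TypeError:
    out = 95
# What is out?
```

Step-by-step execution trace:
1. `item = 'hello' + 5` raises TypeError.
2. `out = 39` is not reached.
3. `except TypeError` matches → out = 95.
Result: 95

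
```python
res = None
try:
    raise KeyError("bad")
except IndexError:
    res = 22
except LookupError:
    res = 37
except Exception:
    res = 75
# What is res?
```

Step-by-step execution trace:
1. `raise KeyError(...)` raises KeyError.
2. `except IndexError` does not match (KeyError is not a subclass of IndexError); skipped.
3. `except LookupError` matches (KeyError is a subclass of LookupError) → res = 37.
4. `except Exception` is not reached.
Result: 37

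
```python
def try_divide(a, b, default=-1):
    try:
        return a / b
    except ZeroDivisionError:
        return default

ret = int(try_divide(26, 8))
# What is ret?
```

Step-by-step execution trace:
1. `try_divide(26, 8)` enters try: `return 26 / 8` → returns 3.25. No exception raised.
2. `except ZeroDivisionError` is skipped.
3. `int(3.25)` → 3 → ret = 3.
Result: 3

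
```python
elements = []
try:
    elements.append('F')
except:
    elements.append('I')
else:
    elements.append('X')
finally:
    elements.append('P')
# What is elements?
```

Step-by-step execution trace:
1. try: `elements.append('F')` → elements = ['F']. No exception raised.
2. `except` is skipped.
3. `else` runs: `elements.append('X')` → elements = ['F', 'X'].
4. `finally` always runs: `elements.append('P')` → elements = ['F', 'X', 'P'].
Result: ['F', 'X', 'P']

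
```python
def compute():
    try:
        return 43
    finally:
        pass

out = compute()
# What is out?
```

Step-by-step execution trace:
1. `compute()` enters try: `return 43` sets pending return value 43.
2. Before returning, `finally: pass` runs (no effect).
3. compute() returns 43 → out = 43.
Result: 43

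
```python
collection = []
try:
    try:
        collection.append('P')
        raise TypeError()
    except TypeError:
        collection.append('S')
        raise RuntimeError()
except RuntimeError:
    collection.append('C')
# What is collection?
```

Step-by-step execution trace:
1. Inner try: `collection.append('P')` → collection = ['P'].
2. `raise TypeError()` raises TypeError.
3. Inner `except TypeError` matches → `collection.append('S')` → collection = ['P', 'S'].
4. `raise RuntimeError()` raises RuntimeError; propagates to outer try.
5. Outer `except RuntimeError` matches → `collection.append('C')` → collection = ['P', 'S', 'C'].
Result: ['P', 'S', 'C']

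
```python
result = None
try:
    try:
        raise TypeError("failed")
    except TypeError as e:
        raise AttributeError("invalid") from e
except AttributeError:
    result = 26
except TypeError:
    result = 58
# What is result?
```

Step-by-step execution trace:
1. Inner try raises TypeError; inner `except TypeError as e` catches it.
2. `raise AttributeError(...) from e` raises AttributeError (TypeError is attached as __cause__, but only AttributeError is active).
3. Outer `except AttributeError` matches → result = 26.
4. `except TypeError` is not reached.
Result: 26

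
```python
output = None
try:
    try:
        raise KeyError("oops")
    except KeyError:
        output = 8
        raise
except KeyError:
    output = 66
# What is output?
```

Step-by-step execution trace:
1. Inner try: `raise KeyError("oops")` raises KeyError.
2. Inner `except KeyError` matches → output = 8.
3. bare `raise` re-raises the same KeyError.
4. Outer `except KeyError` matches → output = 66.
Result: 66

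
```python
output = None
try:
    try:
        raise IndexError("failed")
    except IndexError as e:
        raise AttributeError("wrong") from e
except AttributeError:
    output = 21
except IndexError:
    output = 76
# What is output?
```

Step-by-step execution trace:
1. Inner try raises IndexError; inner `except IndexError as e` catches it.
2. `raise AttributeError(...) from e` raises AttributeError (IndexError is attached as __cause__, but only AttributeError is active).
3. Outer `except AttributeError` matches → output = 21.
4. `except IndexError` is not reached.
Result: 21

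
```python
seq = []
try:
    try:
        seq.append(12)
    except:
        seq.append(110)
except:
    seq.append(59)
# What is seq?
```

Step-by-step execution trace:
1. Inner try: `seq.append(12)` → seq = [12]. No exception raised.
2. Inner `except` is skipped.
3. Inner try completes normally; outer `except` is skipped.
Result: [12]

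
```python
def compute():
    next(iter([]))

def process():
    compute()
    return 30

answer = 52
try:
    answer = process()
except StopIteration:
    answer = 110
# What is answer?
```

Step-by-step execution trace:
1. answer starts at 52.
2. try: `process()` calls `compute()`.
3. `compute()` evaluates `next(iter([]))`, which raises StopIteration; it propagates through process (uncaught).
4. `return 30` in process is not reached; the assignment to answer does not complete.
5. `except StopIteration` matches → answer = 110.
Result: 110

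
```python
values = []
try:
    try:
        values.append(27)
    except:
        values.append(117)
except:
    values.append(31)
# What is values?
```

Step-by-step execution trace:
1. Inner try: `values.append(27)` → values = [27]. No exception raised.
2. Inner `except` is skipped.
3. Inner try completes normally; outer `except` is skipped.
Result: [27]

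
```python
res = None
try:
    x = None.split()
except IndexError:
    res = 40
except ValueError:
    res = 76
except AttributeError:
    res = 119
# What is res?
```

Step-by-step execution trace:
1. `x = None.split()` raises AttributeError.
2. `except IndexError` does not match AttributeError; skipped.
3. `except ValueError` does not match AttributeError; skipped.
4. `except AttributeError` matches → res = 119.
Result: 119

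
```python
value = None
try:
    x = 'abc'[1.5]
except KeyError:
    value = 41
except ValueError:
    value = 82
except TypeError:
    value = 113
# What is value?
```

Step-by-step execution trace:
1. `x = 'abc'[1.5]` raises TypeError.
2. `except KeyError` does not match TypeError; skipped.
3. `except ValueError` does not match TypeError; skipped.
4. `except TypeError` matches → value = 113.
Result: 113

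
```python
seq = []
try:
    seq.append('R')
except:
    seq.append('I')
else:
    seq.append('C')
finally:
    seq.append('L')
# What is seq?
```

Step-by-step execution trace:
1. try: `seq.append('R')` → seq = ['R']. No exception raised.
2. `except` is skipped.
3. `else` runs: `seq.append('C')` → seq = ['R', 'C'].
4. `finally` always runs: `seq.append('L')` → seq = ['R', 'C', 'L'].
Result: ['R', 'C', 'L']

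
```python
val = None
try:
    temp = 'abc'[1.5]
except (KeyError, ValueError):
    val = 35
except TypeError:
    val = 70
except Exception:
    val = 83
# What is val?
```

Step-by-step execution trace:
1. `temp = 'abc'[1.5]` raises TypeError.
2. `except (KeyError, ValueError)` does not match TypeError; skipped.
3. `except TypeError` matches (exact type match) → val = 70.
4. `except Exception` is not reached.
Result: 70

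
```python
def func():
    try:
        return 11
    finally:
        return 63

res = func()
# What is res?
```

Step-by-step execution trace:
1. `func()` enters try: `return 11` sets pending return value 11.
2. Before returning, `finally: return 63` runs and overrides the pending return.
3. func() returns 63 → res = 63.
Result: 63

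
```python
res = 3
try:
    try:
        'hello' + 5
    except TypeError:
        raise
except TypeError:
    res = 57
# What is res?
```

Step-by-step execution trace:
1. Inner try: `'hello' + 5` raises TypeError.
2. Inner `except TypeError` matches; bare `raise` re-raises the same TypeError.
3. Outer `except TypeError` matches → res = 57.
Result: 57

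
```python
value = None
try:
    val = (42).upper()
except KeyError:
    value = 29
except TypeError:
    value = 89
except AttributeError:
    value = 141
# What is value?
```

Step-by-step execution trace:
1. `val = (42).upper()` raises AttributeError.
2. `except KeyError` does not match AttributeError; skipped.
3. `except TypeError` does not match AttributeError; skipped.
4. `except AttributeError` matches → value = 141.
Result: 141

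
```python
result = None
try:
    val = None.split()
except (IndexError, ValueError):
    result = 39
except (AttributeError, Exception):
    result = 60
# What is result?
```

Step-by-step execution trace:
1. `val = None.split()` raises AttributeError.
2. `except (IndexError, ValueError)` does not match AttributeError; skipped.
3. `except (AttributeError, Exception)` matches (AttributeError is in the tuple) → result = 60.
Result: 60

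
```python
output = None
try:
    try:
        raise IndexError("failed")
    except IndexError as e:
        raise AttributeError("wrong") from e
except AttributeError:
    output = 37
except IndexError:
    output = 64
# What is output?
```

Step-by-step execution trace:
1. Inner try raises IndexError; inner `except IndexError as e` catches it.
2. `raise AttributeError(...) from e` raises AttributeError (IndexError is attached as __cause__, but only AttributeError is active).
3. Outer `except AttributeError` matches → output = 37.
4. `except IndexError` is not reached.
Result: 37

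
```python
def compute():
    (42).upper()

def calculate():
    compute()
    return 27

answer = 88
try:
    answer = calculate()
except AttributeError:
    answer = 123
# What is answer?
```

Step-by-step execution trace:
1. answer starts at 88.
2. try: `calculate()` calls `compute()`.
3. `compute()` evaluates `(42).upper()`, which raises AttributeError; it propagates through calculate (uncaught).
4. `return 27` in calculate is not reached; the assignment to answer does not complete.
5. `except AttributeError` matches → answer = 123.
Result: 123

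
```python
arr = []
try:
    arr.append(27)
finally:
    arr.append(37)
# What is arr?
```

Step-by-step execution trace:
1. try: `arr.append(27)` → arr = [27].
2. The try body completes without raising.
3. finally always runs: `arr.append(37)` → arr = [27, 37].
Result: [27, 37]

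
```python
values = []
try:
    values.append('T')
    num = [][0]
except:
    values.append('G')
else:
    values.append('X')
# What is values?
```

Step-by-step execution trace:
1. try: `values.append('T')` → values = ['T'].
2. `num = [][0]` raises IndexError.
3. bare `except` matches → `values.append('G')` → values = ['T', 'G'].
4. `else` is skipped (an exception was raised).
Result: ['T', 'G']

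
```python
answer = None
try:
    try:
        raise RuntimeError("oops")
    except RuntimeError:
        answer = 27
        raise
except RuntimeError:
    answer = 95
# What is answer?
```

Step-by-step execution trace:
1. Inner try: `raise RuntimeError("oops")` raises RuntimeError.
2. Inner `except RuntimeError` matches → answer = 27.
3. bare `raise` re-raises the same RuntimeError.
4. Outer `except RuntimeError` matches → answer = 95.
Result: 95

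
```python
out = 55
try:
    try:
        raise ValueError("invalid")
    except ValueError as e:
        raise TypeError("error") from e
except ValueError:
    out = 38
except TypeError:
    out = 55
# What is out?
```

Step-by-step execution trace:
1. Inner try raises ValueError; inner `except ValueError as e` catches it.
2. `raise TypeError(...) from e` raises TypeError (ValueError is attached as __cause__, but only TypeError is active).
3. Outer `except ValueError` does not match TypeError; skipped.
4. Outer `except TypeError` matches → out = 55.
Result: 55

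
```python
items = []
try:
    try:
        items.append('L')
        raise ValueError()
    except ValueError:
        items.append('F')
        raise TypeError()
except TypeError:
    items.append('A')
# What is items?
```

Step-by-step execution trace:
1. Inner try: `items.append('L')` → items = ['L'].
2. `raise ValueError()` raises ValueError.
3. Inner `except ValueError` matches → `items.append('F')` → items = ['L', 'F'].
4. `raise TypeError()` raises TypeError; propagates to outer try.
5. Outer `except TypeError` matches → `items.append('A')` → items = ['L', 'F', 'A'].
Result: ['L', 'F', 'A']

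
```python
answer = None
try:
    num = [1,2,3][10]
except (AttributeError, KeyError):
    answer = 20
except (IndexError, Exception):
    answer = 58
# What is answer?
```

Step-by-step execution trace:
1. `num = [1,2,3][10]` raises IndexError.
2. `except (AttributeError, KeyError)` does not match IndexError; skipped.
3. `except (IndexError, Exception)` matches (IndexError is in the tuple) → answer = 58.
Result: 58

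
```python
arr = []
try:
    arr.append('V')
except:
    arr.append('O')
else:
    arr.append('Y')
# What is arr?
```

Step-by-step execution trace:
1. try: `arr.append('V')` → arr = ['V']. No exception raised.
2. `except` is skipped.
3. `else` runs (try completed without exception): `arr.append('Y')` → arr = ['V', 'Y'].
Result: ['V', 'Y']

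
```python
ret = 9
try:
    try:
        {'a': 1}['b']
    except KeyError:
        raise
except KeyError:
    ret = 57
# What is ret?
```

Step-by-step execution trace:
1. Inner try: `{'a': 1}['b']` raises KeyError.
2. Inner `except KeyError` matches; bare `raise` re-raises the same KeyError.
3. Outer `except KeyError` matches → ret = 57.
Result: 57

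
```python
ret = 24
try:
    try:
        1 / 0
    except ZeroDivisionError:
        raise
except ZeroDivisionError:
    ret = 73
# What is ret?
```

Step-by-step execution trace:
1. Inner try: `1 / 0` raises ZeroDivisionError.
2. Inner `except ZeroDivisionError` matches; bare `raise` re-raises the same ZeroDivisionError.
3. Outer `except ZeroDivisionError` matches → ret = 73.
Result: 73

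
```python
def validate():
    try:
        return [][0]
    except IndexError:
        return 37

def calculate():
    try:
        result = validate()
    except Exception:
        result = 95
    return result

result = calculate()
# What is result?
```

Step-by-step execution trace:
1. `calculate()` calls `validate()`.
2. In validate: `[][0]` raises IndexError; `except IndexError` catches it → returns 37.
3. In calculate: `result = validate()` → result = 37. No exception reaches calculate.
4. `except Exception` is skipped; calculate returns 37.
5. result = 37.
Result: 37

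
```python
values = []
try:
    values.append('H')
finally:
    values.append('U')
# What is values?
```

Step-by-step execution trace:
1. try: `values.append('H')` → values = ['H'].
2. The try body completes without raising.
3. finally always runs: `values.append('U')` → values = ['H', 'U'].
Result: ['H', 'U']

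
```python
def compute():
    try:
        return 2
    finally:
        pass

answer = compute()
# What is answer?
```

Step-by-step execution trace:
1. `compute()` enters try: `return 2` sets pending return value 2.
2. Before returning, `finally: pass` runs (no effect).
3. compute() returns 2 → answer = 2.
Result: 2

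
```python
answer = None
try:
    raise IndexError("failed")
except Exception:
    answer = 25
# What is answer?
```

Step-by-step execution trace:
1. `raise IndexError(...)` raises IndexError.
2. `except Exception` matches (IndexError is a subclass of Exception) → answer = 25.
Result: 25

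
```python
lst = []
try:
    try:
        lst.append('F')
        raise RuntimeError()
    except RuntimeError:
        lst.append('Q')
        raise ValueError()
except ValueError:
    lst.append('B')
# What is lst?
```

Step-by-step execution trace:
1. Inner try: `lst.append('F')` → lst = ['F'].
2. `raise RuntimeError()` raises RuntimeError.
3. Inner `except RuntimeError` matches → `lst.append('Q')` → lst = ['F', 'Q'].
4. `raise ValueError()` raises ValueError; propagates to outer try.
5. Outer `except ValueError` matches → `lst.append('B')` → lst = ['F', 'Q', 'B'].
Result: ['F', 'Q', 'B']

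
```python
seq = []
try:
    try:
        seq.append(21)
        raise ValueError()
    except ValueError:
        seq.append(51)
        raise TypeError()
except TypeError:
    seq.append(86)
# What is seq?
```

Step-by-step execution trace:
1. Inner try: `seq.append(21)` → seq = [21].
2. `raise ValueError()` raises ValueError.
3. Inner `except ValueError` matches → `seq.append(51)` → seq = [21, 51].
4. `raise TypeError()` raises TypeError; propagates to outer try.
5. Outer `except TypeError` matches → `seq.append(86)` → seq = [21, 51, 86].
Result: [21, 51, 86]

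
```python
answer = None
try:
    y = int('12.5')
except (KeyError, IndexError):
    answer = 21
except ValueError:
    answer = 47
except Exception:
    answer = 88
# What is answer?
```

Step-by-step execution trace:
1. `y = int('12.5')` raises ValueError.
2. `except (KeyError, IndexError)` does not match ValueError; skipped.
3. `except ValueError` matches (exact type match) → answer = 47.
4. `except Exception` is not reached.
Result: 47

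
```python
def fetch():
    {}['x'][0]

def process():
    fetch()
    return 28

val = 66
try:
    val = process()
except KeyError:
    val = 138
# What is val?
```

Step-by-step execution trace:
1. val starts at 66.
2. try: `process()` calls `fetch()`.
3. `fetch()` evaluates `{}['x'][0]`, which raises KeyError; it propagates through process (uncaught).
4. `return 28` in process is not reached; the assignment to val does not complete.
5. `except KeyError` matches → val = 138.
Result: 138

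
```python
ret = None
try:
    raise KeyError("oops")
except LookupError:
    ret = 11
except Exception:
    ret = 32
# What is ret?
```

Step-by-step execution trace:
1. `raise KeyError(...)` raises KeyError.
2. `except LookupError` matches (KeyError is a subclass of LookupError) → ret = 11.
3. `except Exception` is not reached.
Result: 11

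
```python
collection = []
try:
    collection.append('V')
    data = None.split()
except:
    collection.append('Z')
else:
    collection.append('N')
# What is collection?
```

Step-by-step execution trace:
1. try: `collection.append('V')` → collection = ['V'].
2. `data = None.split()` raises AttributeError.
3. bare `except` matches → `collection.append('Z')` → collection = ['V', 'Z'].
4. `else` is skipped (an exception was raised).
Result: ['V', 'Z']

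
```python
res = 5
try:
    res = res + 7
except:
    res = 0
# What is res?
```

Step-by-step execution trace:
1. res starts at 5.
2. try: `res = res + 7` → res = 12. No exception raised.
3. `except` is skipped.
Result: 12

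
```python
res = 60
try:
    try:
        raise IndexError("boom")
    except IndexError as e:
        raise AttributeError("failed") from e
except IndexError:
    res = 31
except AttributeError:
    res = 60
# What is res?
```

Step-by-step execution trace:
1. Inner try raises IndexError; inner `except IndexError as e` catches it.
2. `raise AttributeError(...) from e` raises AttributeError (IndexError is attached as __cause__, but only AttributeError is active).
3. Outer `except IndexError` does not match AttributeError; skipped.
4. Outer `except AttributeError` matches → res = 60.
Result: 60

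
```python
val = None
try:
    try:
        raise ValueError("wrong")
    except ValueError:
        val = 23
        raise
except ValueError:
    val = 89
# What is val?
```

Step-by-step execution trace:
1. Inner try: `raise ValueError("wrong")` raises ValueError.
2. Inner `except ValueError` matches → val = 23.
3. bare `raise` re-raises the same ValueError.
4. Outer `except ValueError` matches → val = 89.
Result: 89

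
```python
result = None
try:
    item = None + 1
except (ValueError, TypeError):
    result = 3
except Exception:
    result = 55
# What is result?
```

Step-by-step execution trace:
1. `item = None + 1` raises TypeError.
2. `except (ValueError, TypeError)` matches (TypeError is in the tuple) → result = 3.
3. `except Exception` is not reached.
Result: 3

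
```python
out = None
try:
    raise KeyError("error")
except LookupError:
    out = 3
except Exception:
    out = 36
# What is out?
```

Step-by-step execution trace:
1. `raise KeyError(...)` raises KeyError.
2. `except LookupError` matches (KeyError is a subclass of LookupError) → out = 3.
3. `except Exception` is not reached.
Result: 3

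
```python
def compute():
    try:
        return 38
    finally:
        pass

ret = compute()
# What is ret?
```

Step-by-step execution trace:
1. `compute()` enters try: `return 38` sets pending return value 38.
2. Before returning, `finally: pass` runs (no effect).
3. compute() returns 38 → ret = 38.
Result: 38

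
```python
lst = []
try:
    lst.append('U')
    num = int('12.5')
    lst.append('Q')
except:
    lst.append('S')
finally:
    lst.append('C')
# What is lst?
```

Step-by-step execution trace:
1. try: `lst.append('U')` → lst = ['U'].
2. `num = int('12.5')` raises ValueError; `lst.append('Q')` is not reached.
3. bare `except` matches → `lst.append('S')` → lst = ['U', 'S'].
4. finally always runs: `lst.append('C')` → lst = ['U', 'S', 'C'].
Result: ['U', 'S', 'C']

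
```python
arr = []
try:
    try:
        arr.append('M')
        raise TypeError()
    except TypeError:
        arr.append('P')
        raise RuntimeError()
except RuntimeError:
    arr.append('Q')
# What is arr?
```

Step-by-step execution trace:
1. Inner try: `arr.append('M')` → arr = ['M'].
2. `raise TypeError()` raises TypeError.
3. Inner `except TypeError` matches → `arr.append('P')` → arr = ['M', 'P'].
4. `raise RuntimeError()` raises RuntimeError; propagates to outer try.
5. Outer `except RuntimeError` matches → `arr.append('Q')` → arr = ['M', 'P', 'Q'].
Result: ['M', 'P', 'Q']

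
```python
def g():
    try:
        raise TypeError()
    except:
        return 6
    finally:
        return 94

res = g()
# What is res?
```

Step-by-step execution trace:
1. `g()` enters try: `raise TypeError()` raises TypeError.
2. bare `except` matches → `return 6` sets pending return value 6.
3. Before returning, `finally: return 94` runs and overrides the pending return.
4. g() returns 94 → res = 94.
Result: 94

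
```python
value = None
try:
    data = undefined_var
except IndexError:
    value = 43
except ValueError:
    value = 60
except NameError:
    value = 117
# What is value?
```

Step-by-step execution trace:
1. `data = undefined_var` raises NameError.
2. `except IndexError` does not match NameError; skipped.
3. `except ValueError` does not match NameError; skipped.
4. `except NameError` matches → value = 117.
Result: 117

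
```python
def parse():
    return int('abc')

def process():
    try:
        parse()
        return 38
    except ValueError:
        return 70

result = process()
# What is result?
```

Step-by-step execution trace:
1. `process()` calls `parse()`.
2. `parse()` evaluates `int('abc')`, which raises ValueError; it propagates to the caller.
3. `return 38` is not reached.
4. `except ValueError` in process matches → returns 70.
5. result = 70.
Result: 70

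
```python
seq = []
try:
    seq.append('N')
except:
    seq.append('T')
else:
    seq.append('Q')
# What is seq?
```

Step-by-step execution trace:
1. try: `seq.append('N')` → seq = ['N']. No exception raised.
2. `except` is skipped.
3. `else` runs (try completed without exception): `seq.append('Q')` → seq = ['N', 'Q'].
Result: ['N', 'Q']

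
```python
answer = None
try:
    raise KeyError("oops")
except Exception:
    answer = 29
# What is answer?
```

Step-by-step execution trace:
1. `raise KeyError(...)` raises KeyError.
2. `except Exception` matches (KeyError is a subclass of Exception) → answer = 29.
Result: 29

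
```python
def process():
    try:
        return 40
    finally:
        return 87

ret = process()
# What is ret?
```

Step-by-step execution trace:
1. `process()` enters try: `return 40` sets pending return value 40.
2. Before returning, `finally: return 87` runs and overrides the pending return.
3. process() returns 87 → ret = 87.
Result: 87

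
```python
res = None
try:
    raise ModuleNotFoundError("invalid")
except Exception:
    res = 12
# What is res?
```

Step-by-step execution trace:
1. `raise ModuleNotFoundError(...)` raises ModuleNotFoundError.
2. `except Exception` matches (ModuleNotFoundError is a subclass of Exception) → res = 12.
Result: 12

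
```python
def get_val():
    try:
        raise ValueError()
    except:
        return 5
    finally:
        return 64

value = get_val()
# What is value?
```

Step-by-step execution trace:
1. `get_val()` enters try: `raise ValueError()` raises ValueError.
2. bare `except` matches → `return 5` sets pending return value 5.
3. Before returning, `finally: return 64` runs and overrides the pending return.
4. get_val() returns 64 → value = 64.
Result: 64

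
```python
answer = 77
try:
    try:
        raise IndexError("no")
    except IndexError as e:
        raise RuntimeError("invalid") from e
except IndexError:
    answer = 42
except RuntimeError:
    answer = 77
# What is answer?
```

Step-by-step execution trace:
1. Inner try raises IndexError; inner `except IndexError as e` catches it.
2. `raise RuntimeError(...) from e` raises RuntimeError (IndexError is attached as __cause__, but only RuntimeError is active).
3. Outer `except IndexError` does not match RuntimeError; skipped.
4. Outer `except RuntimeError` matches → answer = 77.
Result: 77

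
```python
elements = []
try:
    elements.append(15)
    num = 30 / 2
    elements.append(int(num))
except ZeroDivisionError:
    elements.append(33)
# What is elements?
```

Step-by-step execution trace:
1. try: `elements.append(15)` → elements = [15].
2. `num = 30 / 2` → num = 15.0. No exception raised.
3. `elements.append(int(num))` → elements = [15, 15].
4. `except ZeroDivisionError` is skipped (no exception was raised).
Result: [15, 15]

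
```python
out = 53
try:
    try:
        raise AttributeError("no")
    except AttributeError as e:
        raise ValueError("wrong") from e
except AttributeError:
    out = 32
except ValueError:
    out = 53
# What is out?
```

Step-by-step execution trace:
1. Inner try raises AttributeError; inner `except AttributeError as e` catches it.
2. `raise ValueError(...) from e` raises ValueError (AttributeError is attached as __cause__, but only ValueError is active).
3. Outer `except AttributeError` does not match ValueError; skipped.
4. Outer `except ValueError` matches → out = 53.
Result: 53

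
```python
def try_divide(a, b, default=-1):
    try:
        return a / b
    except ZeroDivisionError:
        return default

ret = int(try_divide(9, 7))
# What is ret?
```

Step-by-step execution trace:
1. `try_divide(9, 7)` enters try: `return 9 / 7` → returns 1.2857142857142858. No exception raised.
2. `except ZeroDivisionError` is skipped.
3. `int(1.2857142857142858)` → 1 → ret = 1.
Result: 1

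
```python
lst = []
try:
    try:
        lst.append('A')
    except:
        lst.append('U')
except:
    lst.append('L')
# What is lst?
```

Step-by-step execution trace:
1. Inner try: `lst.append('A')` → lst = ['A']. No exception raised.
2. Inner `except` is skipped.
3. Inner try completes normally; outer `except` is skipped.
Result: ['A']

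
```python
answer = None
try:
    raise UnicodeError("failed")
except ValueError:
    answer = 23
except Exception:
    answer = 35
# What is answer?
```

Step-by-step execution trace:
1. `raise UnicodeError(...)` raises UnicodeError.
2. `except ValueError` matches (UnicodeError is a subclass of ValueError) → answer = 23.
3. `except Exception` is not reached.
Result: 23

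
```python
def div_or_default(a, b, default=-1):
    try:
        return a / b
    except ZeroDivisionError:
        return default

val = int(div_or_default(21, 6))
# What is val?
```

Step-by-step execution trace:
1. `div_or_default(21, 6)` enters try: `return 21 / 6` → returns 3.5. No exception raised.
2. `except ZeroDivisionError` is skipped.
3. `int(3.5)` → 3 → val = 3.
Result: 3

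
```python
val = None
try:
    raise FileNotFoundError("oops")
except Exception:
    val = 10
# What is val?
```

Step-by-step execution trace:
1. `raise FileNotFoundError(...)` raises FileNotFoundError.
2. `except Exception` matches (FileNotFoundError is a subclass of Exception) → val = 10.
Result: 10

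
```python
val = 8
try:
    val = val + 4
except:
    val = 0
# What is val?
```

Step-by-step execution trace:
1. val starts at 8.
2. try: `val = val + 4` → val = 12. No exception raised.
3. `except` is skipped.
Result: 12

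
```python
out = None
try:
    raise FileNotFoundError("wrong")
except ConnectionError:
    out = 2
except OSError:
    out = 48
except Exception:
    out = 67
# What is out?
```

Step-by-step execution trace:
1. `raise FileNotFoundError(...)` raises FileNotFoundError.
2. `except ConnectionError` does not match (FileNotFoundError is not a subclass of ConnectionError); skipped.
3. `except OSError` matches (FileNotFoundError is a subclass of OSError) → out = 48.
4. `except Exception` is not reached.
Result: 48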